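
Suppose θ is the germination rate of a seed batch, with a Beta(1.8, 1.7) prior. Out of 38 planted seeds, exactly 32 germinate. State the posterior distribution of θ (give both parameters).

Observing 32 successes and 6 failures updates Beta(1.8, 1.7) by adding the success and failure counts to the two shape parameters: α = 1.8+32 = 33.8, β = 1.7+6 = 7.7.

Posterior: Beta(33.8, 7.7)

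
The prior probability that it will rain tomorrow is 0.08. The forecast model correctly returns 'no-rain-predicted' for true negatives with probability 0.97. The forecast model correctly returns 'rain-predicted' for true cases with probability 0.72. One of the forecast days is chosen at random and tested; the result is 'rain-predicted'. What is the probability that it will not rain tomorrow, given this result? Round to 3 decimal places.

Let H be the event that it will rain tomorrow. P(H) = 0.08, so P(¬H) = 0.92. With E the 'rain-predicted' result, P(E|H) = 0.72 and P(E|¬H) = 0.03.
P(E) = 0.72·0.08 + 0.03·0.92 = 0.057600 + 0.027600 = 0.085200.
By Bayes' theorem, P(H|E) = 0.057600 / 0.085200 = 0.676. Hence P(¬H|E) = 1 − 0.676 = 0.324.

P(¬H | E) ≈ 0.324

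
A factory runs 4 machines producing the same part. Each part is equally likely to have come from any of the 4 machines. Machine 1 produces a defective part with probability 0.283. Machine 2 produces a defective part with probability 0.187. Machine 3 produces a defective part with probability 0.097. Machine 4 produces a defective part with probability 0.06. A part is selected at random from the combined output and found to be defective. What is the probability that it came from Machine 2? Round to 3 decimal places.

Tabulate prior·likelihood by source: [1] prior 0.25, lik 0.283, product 0.07075; [2] prior 0.25, lik 0.187, product 0.04675; [3] prior 0.25, lik 0.097, product 0.02425; [4] prior 0.25, lik 0.06, product 0.01500.
Normalizing constant = 0.15675; the posterior for Machine 2 is its product over the sum, 0.04675/0.15675 = 0.298.

Posterior probability ≈ 0.298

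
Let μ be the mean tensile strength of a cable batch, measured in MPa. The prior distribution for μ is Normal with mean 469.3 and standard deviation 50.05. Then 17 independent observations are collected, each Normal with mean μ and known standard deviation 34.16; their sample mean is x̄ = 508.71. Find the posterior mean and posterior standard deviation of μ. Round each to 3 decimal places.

Posterior mean ≈ 507.659; posterior SD ≈ 8.174

Prior precision 1/τ₀² = 1/50.05² = 0.00039920; data precision n/σ² = 17/34.16² = 0.0145684.
Posterior precision = 0.00039920 + 0.0145684 = 0.0149676, giving posterior SD = 1/√0.0149676 = 8.174.
Posterior mean = (0.00039920·469.3 + 0.0145684·508.71) / 0.0149676 = 507.659.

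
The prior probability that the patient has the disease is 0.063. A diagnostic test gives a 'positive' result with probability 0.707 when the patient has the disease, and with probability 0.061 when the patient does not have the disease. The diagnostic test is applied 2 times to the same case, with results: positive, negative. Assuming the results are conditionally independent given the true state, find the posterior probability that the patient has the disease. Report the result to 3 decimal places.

Posterior P(H) ≈ 0.196

With H the event that the patient has the disease, the joint likelihood of the observed sequence is P(data|H) = 0.707·0.293 = 0.20715 and P(data|¬H) = 0.061·0.939 = 0.057279.
Bayes: P(H|data) = 0.063·0.20715 / (0.063·0.20715 + 0.937·0.057279) = 0.013051/0.066721 = 0.1956.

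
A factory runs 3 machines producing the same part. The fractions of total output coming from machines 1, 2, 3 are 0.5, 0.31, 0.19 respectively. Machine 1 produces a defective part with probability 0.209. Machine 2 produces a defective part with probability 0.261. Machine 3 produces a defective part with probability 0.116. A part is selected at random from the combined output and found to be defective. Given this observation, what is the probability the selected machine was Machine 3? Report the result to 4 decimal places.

P(defective|M1) = 0.209; P(defective|M2) = 0.261; P(defective|M3) = 0.116.
Prior × likelihood for each source: 0.5·0.209=0.1045, 0.31·0.261=0.08091, 0.19·0.116=0.02204. Summing gives P(defective) = 0.20745.
P(Machine 3 | defective) = 0.02204 / 0.20745 = 0.1062.

Posterior probability ≈ 0.1062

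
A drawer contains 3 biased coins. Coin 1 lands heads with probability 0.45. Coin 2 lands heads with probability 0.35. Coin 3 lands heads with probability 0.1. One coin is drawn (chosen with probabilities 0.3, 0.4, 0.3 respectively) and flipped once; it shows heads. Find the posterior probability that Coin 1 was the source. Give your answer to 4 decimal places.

Tabulate prior·likelihood by source: [1] prior 0.3, lik 0.45, product 0.1350; [2] prior 0.4, lik 0.35, product 0.1400; [3] prior 0.3, lik 0.1, product 0.03000.
Normalizing constant = 0.30500; the posterior for Coin 1 is its product over the sum, 0.1350/0.30500 = 0.4426.

Posterior probability ≈ 0.4426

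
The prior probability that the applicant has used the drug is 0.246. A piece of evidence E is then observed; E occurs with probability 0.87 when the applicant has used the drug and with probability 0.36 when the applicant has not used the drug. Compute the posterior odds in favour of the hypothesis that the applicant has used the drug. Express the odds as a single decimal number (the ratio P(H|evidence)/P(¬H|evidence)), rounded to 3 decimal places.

Posterior odds ≈ 0.788

Prior odds = 0.246/(1−0.246) = 0.32626.
Likelihood ratio for E = 0.87/0.36 = 2.4167.
Posterior odds = prior odds × LR = 0.78846.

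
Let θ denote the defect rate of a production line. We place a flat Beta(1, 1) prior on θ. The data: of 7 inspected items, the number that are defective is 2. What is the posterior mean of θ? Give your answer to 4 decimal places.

Observing 2 successes and 5 failures updates Beta(1, 1) by adding the success and failure counts to the two shape parameters: α = 1+2 = 3, β = 1+5 = 6.
Posterior mean = α/(α+β) = 3/9 = 0.3333.

Posterior mean ≈ 0.3333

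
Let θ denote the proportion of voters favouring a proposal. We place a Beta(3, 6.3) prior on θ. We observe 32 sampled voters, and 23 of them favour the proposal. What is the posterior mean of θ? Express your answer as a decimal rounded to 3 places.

The binomial likelihood is conjugate to the Beta prior: with 23 successes and 9 failures, the posterior is Beta(3+23, 6.3+9) = Beta(26, 15.3).
E[θ | data] = 26/(26+15.3) = 0.630.

Posterior mean ≈ 0.630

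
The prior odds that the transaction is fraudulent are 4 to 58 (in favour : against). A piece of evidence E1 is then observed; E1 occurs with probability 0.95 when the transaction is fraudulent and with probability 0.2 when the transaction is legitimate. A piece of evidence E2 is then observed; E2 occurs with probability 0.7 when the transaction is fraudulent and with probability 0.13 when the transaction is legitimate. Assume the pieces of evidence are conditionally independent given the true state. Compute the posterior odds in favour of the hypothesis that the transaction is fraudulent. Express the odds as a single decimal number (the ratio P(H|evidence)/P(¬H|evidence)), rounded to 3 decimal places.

Posterior odds ≈ 1.764

Prior odds = 4/58 = 0.068966. In log-odds, ln(0.068966) = -2.6741.
Add log likelihood ratios: ln(4.7500) + ln(5.3846) = 3.2417.
Posterior log-odds = 0.56754, so posterior odds = exp(0.56754) = 1.7639.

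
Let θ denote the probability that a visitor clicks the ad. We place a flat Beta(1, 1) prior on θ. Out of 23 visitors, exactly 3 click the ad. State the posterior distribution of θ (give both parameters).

The binomial likelihood is conjugate to the Beta prior: with 3 successes and 20 failures, the posterior is Beta(1+3, 1+20) = Beta(4, 21).

Posterior: Beta(4, 21)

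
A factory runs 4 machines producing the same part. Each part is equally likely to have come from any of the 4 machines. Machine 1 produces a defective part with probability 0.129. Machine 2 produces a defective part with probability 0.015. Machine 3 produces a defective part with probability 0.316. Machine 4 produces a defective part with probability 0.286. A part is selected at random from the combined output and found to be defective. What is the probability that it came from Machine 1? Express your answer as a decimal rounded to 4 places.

Posterior probability ≈ 0.1729

Tabulate prior·likelihood by source: [1] prior 0.25, lik 0.129, product 0.03225; [2] prior 0.25, lik 0.015, product 0.003750; [3] prior 0.25, lik 0.316, product 0.07900; [4] prior 0.25, lik 0.286, product 0.07150.
Normalizing constant = 0.18650; the posterior for Machine 1 is its product over the sum, 0.03225/0.18650 = 0.1729.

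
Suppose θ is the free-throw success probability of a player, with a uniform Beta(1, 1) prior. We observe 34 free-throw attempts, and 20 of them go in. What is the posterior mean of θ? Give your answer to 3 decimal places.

Posterior mean ≈ 0.583

Observing 20 successes and 14 failures updates Beta(1, 1) by adding the success and failure counts to the two shape parameters: α = 1+20 = 21, β = 1+14 = 15.
Posterior mean = α/(α+β) = 21/36 = 0.583.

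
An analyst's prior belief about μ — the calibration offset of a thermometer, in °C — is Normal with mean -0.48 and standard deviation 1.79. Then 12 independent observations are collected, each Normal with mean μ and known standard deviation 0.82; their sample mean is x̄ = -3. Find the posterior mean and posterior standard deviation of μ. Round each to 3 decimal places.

Prior precision 1/τ₀² = 1/1.79² = 0.312100; data precision n/σ² = 12/0.82² = 17.8465.
Posterior precision = 0.312100 + 17.8465 = 18.1586, giving posterior SD = 1/√18.1586 = 0.235.
Posterior mean = (0.312100·-0.48 + 17.8465·-3) / 18.1586 = -2.957.

Posterior mean ≈ -2.957; posterior SD ≈ 0.235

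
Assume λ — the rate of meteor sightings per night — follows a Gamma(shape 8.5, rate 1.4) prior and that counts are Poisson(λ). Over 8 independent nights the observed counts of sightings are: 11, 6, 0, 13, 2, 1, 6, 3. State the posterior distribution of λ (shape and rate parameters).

Total count ∑xᵢ = 42 over n = 8 nights.
Gamma is conjugate to the Poisson likelihood: posterior is Gamma(shape = 8.5+42 = 50.5, rate = 1.4+8 = 9.4).

Posterior: Gamma(shape=50.5, rate=9.4)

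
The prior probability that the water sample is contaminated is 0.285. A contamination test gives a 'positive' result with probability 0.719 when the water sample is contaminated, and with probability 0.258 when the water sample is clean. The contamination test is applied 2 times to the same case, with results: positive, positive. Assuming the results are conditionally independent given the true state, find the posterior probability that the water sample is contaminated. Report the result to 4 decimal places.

With H the event that the water sample is contaminated, the joint likelihood of the observed sequence is P(data|H) = 0.719·0.719 = 0.51696 and P(data|¬H) = 0.258·0.258 = 0.066564.
Bayes: P(H|data) = 0.285·0.51696 / (0.285·0.51696 + 0.715·0.066564) = 0.14733/0.19493 = 0.7558.

Posterior P(H) ≈ 0.7558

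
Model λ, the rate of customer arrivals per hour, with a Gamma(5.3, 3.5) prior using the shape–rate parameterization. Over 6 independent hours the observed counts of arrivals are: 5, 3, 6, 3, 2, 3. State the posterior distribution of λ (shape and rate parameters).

Total count ∑xᵢ = 22 over n = 6 hours.
Gamma is conjugate to the Poisson likelihood: posterior is Gamma(shape = 5.3+22 = 27.3, rate = 3.5+6 = 9.5).

Posterior: Gamma(shape=27.3, rate=9.5)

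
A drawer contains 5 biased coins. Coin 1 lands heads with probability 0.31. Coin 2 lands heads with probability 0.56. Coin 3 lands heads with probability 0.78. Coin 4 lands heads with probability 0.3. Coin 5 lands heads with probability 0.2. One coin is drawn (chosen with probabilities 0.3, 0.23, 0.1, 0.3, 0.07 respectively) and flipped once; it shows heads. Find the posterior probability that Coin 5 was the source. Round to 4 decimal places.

P(heads|C1) = 0.31; P(heads|C2) = 0.56; P(heads|C3) = 0.78; P(heads|C4) = 0.3; P(heads|C5) = 0.2.
Prior × likelihood for each source: 0.3·0.31=0.09300, 0.23·0.56=0.1288, 0.1·0.78=0.07800, 0.3·0.3=0.09000, 0.07·0.2=0.01400. Summing gives P(heads) = 0.40380.
P(Coin 5 | heads) = 0.01400 / 0.40380 = 0.0347.

Posterior probability ≈ 0.0347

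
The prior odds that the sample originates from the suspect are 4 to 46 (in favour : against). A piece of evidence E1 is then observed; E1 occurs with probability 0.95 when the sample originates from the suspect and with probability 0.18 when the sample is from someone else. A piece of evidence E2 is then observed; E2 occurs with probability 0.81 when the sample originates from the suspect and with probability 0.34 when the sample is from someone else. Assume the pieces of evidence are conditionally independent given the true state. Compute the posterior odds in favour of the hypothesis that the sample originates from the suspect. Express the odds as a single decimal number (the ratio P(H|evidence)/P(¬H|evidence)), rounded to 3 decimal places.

Posterior odds ≈ 1.093

Prior odds = 4/46 = 0.086957. In log-odds, ln(0.086957) = -2.4423.
Add log likelihood ratios: ln(5.2778) + ln(2.3824) = 2.5316.
Posterior log-odds = 0.089247, so posterior odds = exp(0.089247) = 1.0934.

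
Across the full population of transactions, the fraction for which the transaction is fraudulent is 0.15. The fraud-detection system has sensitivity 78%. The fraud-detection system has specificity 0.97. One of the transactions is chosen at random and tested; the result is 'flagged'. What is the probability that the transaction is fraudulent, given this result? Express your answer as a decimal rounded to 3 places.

Write H for 'the transaction is fraudulent'. Prior odds H:¬H = 0.15/0.85 = 0.17647. For the 'flagged' outcome, the likelihood ratio is 0.78/0.03 = 26.000.
Posterior odds = 0.17647 × 26.000 = 4.5882, so P(H|E) = 4.5882/(1+4.5882) = 0.821.

P(H | E) ≈ 0.821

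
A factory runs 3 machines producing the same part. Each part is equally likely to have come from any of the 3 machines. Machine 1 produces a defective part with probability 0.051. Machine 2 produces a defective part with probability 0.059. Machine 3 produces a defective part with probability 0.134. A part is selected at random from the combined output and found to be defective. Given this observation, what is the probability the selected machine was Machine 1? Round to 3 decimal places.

P(defective|M1) = 0.051; P(defective|M2) = 0.059; P(defective|M3) = 0.134.
Prior × likelihood for each source: 0.333333·0.051=0.01700, 0.333333·0.059=0.01967, 0.333333·0.134=0.04467. Summing gives P(defective) = 0.081333.
P(Machine 1 | defective) = 0.01700 / 0.081333 = 0.209.

Posterior probability ≈ 0.209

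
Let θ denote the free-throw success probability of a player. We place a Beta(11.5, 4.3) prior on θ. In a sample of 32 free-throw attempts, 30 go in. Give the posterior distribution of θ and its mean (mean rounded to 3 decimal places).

The binomial likelihood is conjugate to the Beta prior: with 30 successes and 2 failures, the posterior is Beta(11.5+30, 4.3+2) = Beta(41.5, 6.3).
Posterior mean = α/(α+β) = 41.5/47.8 = 0.868.

Posterior: Beta(41.5, 6.3); mean ≈ 0.868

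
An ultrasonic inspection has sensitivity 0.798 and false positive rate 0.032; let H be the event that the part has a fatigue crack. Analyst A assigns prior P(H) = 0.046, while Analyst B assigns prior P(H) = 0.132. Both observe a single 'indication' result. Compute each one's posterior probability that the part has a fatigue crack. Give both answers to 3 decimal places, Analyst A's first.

P('+'|H) = 0.798, P('+'|¬H) = 0.032.
Analyst A: numerator 0.798·0.046 = 0.036708; evidence = 0.036708+0.032·0.954 = 0.067236; posterior = 0.546.
Analyst B: numerator 0.798·0.132 = 0.10534; evidence = 0.10534+0.032·0.868 = 0.13311; posterior = 0.791.

Analyst A: 0.546; Analyst B: 0.791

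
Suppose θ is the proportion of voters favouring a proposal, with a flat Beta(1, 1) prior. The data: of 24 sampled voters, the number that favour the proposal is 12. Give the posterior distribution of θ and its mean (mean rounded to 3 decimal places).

Observing 12 successes and 12 failures updates Beta(1, 1) by adding the success and failure counts to the two shape parameters: α = 1+12 = 13, β = 1+12 = 13.
Posterior mean = α/(α+β) = 13/26 = 0.500.

Posterior: Beta(13, 13); mean ≈ 0.500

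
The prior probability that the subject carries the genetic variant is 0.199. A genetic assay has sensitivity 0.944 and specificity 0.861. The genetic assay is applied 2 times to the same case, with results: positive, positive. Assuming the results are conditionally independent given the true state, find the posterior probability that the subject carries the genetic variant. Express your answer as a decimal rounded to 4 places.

Let H be the event that the subject carries the genetic variant; start with P(H) = 0.199. P('positive'|H) = 0.944, P('positive'|¬H) = 0.139.
Update on result 1 ('positive'): P(H) ← 0.944·0.1990 / (0.944·0.1990 + 0.139·0.8010) = 0.18786/0.29919 = 0.6279.
Update on result 2 ('positive'): P(H) ← 0.944·0.6279 / (0.944·0.6279 + 0.139·0.3721) = 0.59271/0.64444 = 0.9197.

Posterior P(H) ≈ 0.9197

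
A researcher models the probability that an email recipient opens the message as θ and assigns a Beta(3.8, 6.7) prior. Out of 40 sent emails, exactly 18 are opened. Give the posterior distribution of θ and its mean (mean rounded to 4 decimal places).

The binomial likelihood is conjugate to the Beta prior: with 18 successes and 22 failures, the posterior is Beta(3.8+18, 6.7+22) = Beta(21.8, 28.7).
E[θ | data] = 21.8/(21.8+28.7) = 0.4317.

Posterior: Beta(21.8, 28.7); mean ≈ 0.4317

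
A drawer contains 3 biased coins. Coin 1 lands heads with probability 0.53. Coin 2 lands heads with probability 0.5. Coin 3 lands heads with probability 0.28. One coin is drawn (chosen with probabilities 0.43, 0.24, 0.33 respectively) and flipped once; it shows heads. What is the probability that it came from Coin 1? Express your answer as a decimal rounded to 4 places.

Posterior probability ≈ 0.5176

Tabulate prior·likelihood by source: [1] prior 0.43, lik 0.53, product 0.2279; [2] prior 0.24, lik 0.5, product 0.1200; [3] prior 0.33, lik 0.28, product 0.09240.
Normalizing constant = 0.44030; the posterior for Coin 1 is its product over the sum, 0.2279/0.44030 = 0.5176.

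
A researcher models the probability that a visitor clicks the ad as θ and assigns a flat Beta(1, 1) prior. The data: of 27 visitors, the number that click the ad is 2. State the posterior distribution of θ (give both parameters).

Observing 2 successes and 25 failures updates Beta(1, 1) by adding the success and failure counts to the two shape parameters: α = 1+2 = 3, β = 1+25 = 26.

Posterior: Beta(3, 26)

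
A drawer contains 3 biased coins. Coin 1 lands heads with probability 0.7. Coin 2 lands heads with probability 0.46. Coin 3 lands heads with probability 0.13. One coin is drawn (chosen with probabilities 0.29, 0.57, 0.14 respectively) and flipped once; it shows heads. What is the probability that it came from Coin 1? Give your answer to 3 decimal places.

Posterior probability ≈ 0.420

Tabulate prior·likelihood by source: [1] prior 0.29, lik 0.7, product 0.2030; [2] prior 0.57, lik 0.46, product 0.2622; [3] prior 0.14, lik 0.13, product 0.01820.
Normalizing constant = 0.48340; the posterior for Coin 1 is its product over the sum, 0.2030/0.48340 = 0.420.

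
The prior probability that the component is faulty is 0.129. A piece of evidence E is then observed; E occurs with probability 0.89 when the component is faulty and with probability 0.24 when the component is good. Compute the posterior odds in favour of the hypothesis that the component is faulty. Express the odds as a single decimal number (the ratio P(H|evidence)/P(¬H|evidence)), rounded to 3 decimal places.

Prior odds = 0.129/(1−0.129) = 0.14811.
Likelihood ratio for E = 0.89/0.24 = 3.7083.
Posterior odds = prior odds × LR = 0.54923.

Posterior odds ≈ 0.549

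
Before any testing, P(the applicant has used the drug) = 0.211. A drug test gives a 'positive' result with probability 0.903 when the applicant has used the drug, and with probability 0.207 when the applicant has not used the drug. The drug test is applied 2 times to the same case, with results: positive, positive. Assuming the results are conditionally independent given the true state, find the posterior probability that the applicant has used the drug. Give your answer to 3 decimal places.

With H the event that the applicant has used the drug, the joint likelihood of the observed sequence is P(data|H) = 0.903·0.903 = 0.81541 and P(data|¬H) = 0.207·0.207 = 0.042849.
Bayes: P(H|data) = 0.211·0.81541 / (0.211·0.81541 + 0.789·0.042849) = 0.17205/0.20586 = 0.8358.

Posterior P(H) ≈ 0.836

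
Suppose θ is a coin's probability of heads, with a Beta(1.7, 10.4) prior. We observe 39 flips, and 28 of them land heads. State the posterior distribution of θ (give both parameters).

Posterior: Beta(29.7, 21.4)

Observing 28 successes and 11 failures updates Beta(1.7, 10.4) by adding the success and failure counts to the two shape parameters: α = 1.7+28 = 29.7, β = 10.4+11 = 21.4.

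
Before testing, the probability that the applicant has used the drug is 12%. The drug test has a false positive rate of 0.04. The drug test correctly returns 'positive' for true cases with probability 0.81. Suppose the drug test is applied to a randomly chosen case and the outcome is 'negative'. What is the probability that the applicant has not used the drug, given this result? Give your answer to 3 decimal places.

Write H for 'the applicant has used the drug'. Prior odds H:¬H = 0.12/0.88 = 0.13636. For the 'negative' outcome, the likelihood ratio is 0.19/0.96 = 0.19792.
Posterior odds = 0.13636 × 0.19792 = 0.026989, so P(H|E) = 0.026989/(1+0.026989) = 0.026. Then P(¬H|E) = 1 − 0.026 = 0.974.

P(¬H | E) ≈ 0.974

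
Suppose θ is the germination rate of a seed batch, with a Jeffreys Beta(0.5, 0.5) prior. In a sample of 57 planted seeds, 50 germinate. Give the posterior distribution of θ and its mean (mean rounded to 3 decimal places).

Posterior: Beta(50.5, 7.5); mean ≈ 0.871

The binomial likelihood is conjugate to the Beta prior: with 50 successes and 7 failures, the posterior is Beta(0.5+50, 0.5+7) = Beta(50.5, 7.5).
E[θ | data] = 50.5/(50.5+7.5) = 0.871.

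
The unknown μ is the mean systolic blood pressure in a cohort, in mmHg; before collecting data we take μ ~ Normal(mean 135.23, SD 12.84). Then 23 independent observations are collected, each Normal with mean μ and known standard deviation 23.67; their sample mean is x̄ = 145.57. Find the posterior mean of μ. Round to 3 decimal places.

Posterior mean ≈ 144.239

Prior precision 1/τ₀² = 1/12.84² = 0.00606555; data precision n/σ² = 23/23.67² = 0.0410517.
Posterior precision = 0.00606555 + 0.0410517 = 0.0471173.
Posterior mean = (0.00606555·135.23 + 0.0410517·145.57) / 0.0471173 = 144.239.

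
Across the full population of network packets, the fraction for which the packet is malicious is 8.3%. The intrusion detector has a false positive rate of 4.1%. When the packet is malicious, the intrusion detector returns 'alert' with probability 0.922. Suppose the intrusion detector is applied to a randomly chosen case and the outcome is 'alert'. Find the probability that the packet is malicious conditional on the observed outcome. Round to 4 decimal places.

Write H for 'the packet is malicious'. Prior odds H:¬H = 0.083/0.917 = 0.090513. For the 'alert' outcome, the likelihood ratio is 0.922/0.041 = 22.488.
Posterior odds = 0.090513 × 22.488 = 2.0354, so P(H|E) = 2.0354/(1+2.0354) = 0.6706.

P(H | E) ≈ 0.6706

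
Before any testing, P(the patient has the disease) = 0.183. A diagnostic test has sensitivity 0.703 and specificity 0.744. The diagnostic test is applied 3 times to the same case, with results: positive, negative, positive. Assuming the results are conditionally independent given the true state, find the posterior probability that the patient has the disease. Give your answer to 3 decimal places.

Posterior P(H) ≈ 0.403

Let H be the event that the patient has the disease; start with P(H) = 0.183. P('positive'|H) = 0.703, P('positive'|¬H) = 0.256.
Update on result 1 ('positive'): P(H) ← 0.703·0.1830 / (0.703·0.1830 + 0.256·0.8170) = 0.12865/0.33780 = 0.3808.
Update on result 2 ('negative'): P(H) ← 0.297·0.3808 / (0.297·0.3808 + 0.744·0.6192) = 0.11311/0.57376 = 0.1971.
Update on result 3 ('positive'): P(H) ← 0.703·0.1971 / (0.703·0.1971 + 0.256·0.8029) = 0.13859/0.34412 = 0.4027.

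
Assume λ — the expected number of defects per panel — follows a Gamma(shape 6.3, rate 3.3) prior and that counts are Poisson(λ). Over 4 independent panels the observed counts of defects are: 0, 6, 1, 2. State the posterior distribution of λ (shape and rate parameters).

Posterior: Gamma(shape=15.3, rate=7.3)

Total count ∑xᵢ = 9 over n = 4 panels.
Gamma is conjugate to the Poisson likelihood: posterior is Gamma(shape = 6.3+9 = 15.3, rate = 3.3+4 = 7.3).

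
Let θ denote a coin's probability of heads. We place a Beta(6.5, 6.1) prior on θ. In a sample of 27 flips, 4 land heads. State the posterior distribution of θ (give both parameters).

Posterior: Beta(10.5, 29.1)

The binomial likelihood is conjugate to the Beta prior: with 4 successes and 23 failures, the posterior is Beta(6.5+4, 6.1+23) = Beta(10.5, 29.1).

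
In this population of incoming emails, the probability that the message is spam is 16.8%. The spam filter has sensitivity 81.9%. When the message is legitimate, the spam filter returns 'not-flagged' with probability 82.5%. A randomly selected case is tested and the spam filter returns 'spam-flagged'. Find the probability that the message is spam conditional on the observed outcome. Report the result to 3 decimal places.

P(H | E) ≈ 0.486

Write H for 'the message is spam'. Prior odds H:¬H = 0.168/0.832 = 0.20192. For the 'spam-flagged' outcome, the likelihood ratio is 0.819/0.175 = 4.6800.
Posterior odds = 0.20192 × 4.6800 = 0.94500, so P(H|E) = 0.94500/(1+0.94500) = 0.486.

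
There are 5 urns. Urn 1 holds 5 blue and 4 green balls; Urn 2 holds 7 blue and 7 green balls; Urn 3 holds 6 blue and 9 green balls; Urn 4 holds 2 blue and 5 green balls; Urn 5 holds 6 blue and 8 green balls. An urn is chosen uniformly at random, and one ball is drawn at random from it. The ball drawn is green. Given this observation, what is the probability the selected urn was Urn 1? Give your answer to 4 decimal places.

Tabulate prior·likelihood by source: [1] prior 0.2, lik 0.4444, product 0.08889; [2] prior 0.2, lik 0.5, product 0.1000; [3] prior 0.2, lik 0.6, product 0.1200; [4] prior 0.2, lik 0.7143, product 0.1429; [5] prior 0.2, lik 0.5714, product 0.1143.
Normalizing constant = 0.56603; the posterior for Urn 1 is its product over the sum, 0.08889/0.56603 = 0.1570.

Posterior probability ≈ 0.1570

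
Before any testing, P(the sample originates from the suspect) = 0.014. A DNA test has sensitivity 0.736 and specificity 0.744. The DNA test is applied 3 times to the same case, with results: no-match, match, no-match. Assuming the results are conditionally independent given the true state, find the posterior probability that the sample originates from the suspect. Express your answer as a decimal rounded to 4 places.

Posterior P(H) ≈ 0.0051

Let H be the event that the sample originates from the suspect; start with P(H) = 0.014. P('match'|H) = 0.736, P('match'|¬H) = 0.256.
Update on result 1 ('no-match'): P(H) ← 0.264·0.0140 / (0.264·0.0140 + 0.744·0.9860) = 0.0036960/0.73728 = 0.0050.
Update on result 2 ('match'): P(H) ← 0.736·0.0050 / (0.736·0.0050 + 0.256·0.9950) = 0.0036896/0.25841 = 0.0143.
Update on result 3 ('no-match'): P(H) ← 0.264·0.0143 / (0.264·0.0143 + 0.744·0.9857) = 0.0037695/0.73715 = 0.0051.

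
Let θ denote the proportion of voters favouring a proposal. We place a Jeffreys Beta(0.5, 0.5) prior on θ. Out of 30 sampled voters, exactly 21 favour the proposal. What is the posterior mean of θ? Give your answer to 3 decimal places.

Posterior mean ≈ 0.694

Observing 21 successes and 9 failures updates Beta(0.5, 0.5) by adding the success and failure counts to the two shape parameters: α = 0.5+21 = 21.5, β = 0.5+9 = 9.5.
Posterior mean = α/(α+β) = 21.5/31 = 0.694.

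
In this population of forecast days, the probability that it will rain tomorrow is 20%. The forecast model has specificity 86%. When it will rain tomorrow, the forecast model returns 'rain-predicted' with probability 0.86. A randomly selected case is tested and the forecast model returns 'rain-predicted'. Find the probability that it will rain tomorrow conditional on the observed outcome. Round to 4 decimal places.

Write H for 'it will rain tomorrow'. Prior odds H:¬H = 0.2/0.8 = 0.25000. For the 'rain-predicted' outcome, the likelihood ratio is 0.86/0.14 = 6.1429.
Posterior odds = 0.25000 × 6.1429 = 1.5357, so P(H|E) = 1.5357/(1+1.5357) = 0.6056.

P(H | E) ≈ 0.6056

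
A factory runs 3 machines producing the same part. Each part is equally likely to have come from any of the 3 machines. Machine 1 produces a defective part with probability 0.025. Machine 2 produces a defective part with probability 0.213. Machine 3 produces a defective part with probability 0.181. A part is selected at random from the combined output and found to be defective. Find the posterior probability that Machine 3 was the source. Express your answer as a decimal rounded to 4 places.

Posterior probability ≈ 0.4320

Tabulate prior·likelihood by source: [1] prior 0.333333, lik 0.025, product 0.008333; [2] prior 0.333333, lik 0.213, product 0.07100; [3] prior 0.333333, lik 0.181, product 0.06033.
Normalizing constant = 0.13967; the posterior for Machine 3 is its product over the sum, 0.06033/0.13967 = 0.4320.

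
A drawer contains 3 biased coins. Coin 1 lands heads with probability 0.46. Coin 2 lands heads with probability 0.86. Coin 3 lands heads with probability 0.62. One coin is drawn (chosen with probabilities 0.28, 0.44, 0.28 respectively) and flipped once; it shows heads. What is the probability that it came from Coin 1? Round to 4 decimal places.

Tabulate prior·likelihood by source: [1] prior 0.28, lik 0.46, product 0.1288; [2] prior 0.44, lik 0.86, product 0.3784; [3] prior 0.28, lik 0.62, product 0.1736.
Normalizing constant = 0.68080; the posterior for Coin 1 is its product over the sum, 0.1288/0.68080 = 0.1892.

Posterior probability ≈ 0.1892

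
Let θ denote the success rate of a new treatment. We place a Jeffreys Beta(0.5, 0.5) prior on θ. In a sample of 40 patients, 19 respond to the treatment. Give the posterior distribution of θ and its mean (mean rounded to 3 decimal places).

Posterior: Beta(19.5, 21.5); mean ≈ 0.476

Observing 19 successes and 21 failures updates Beta(0.5, 0.5) by adding the success and failure counts to the two shape parameters: α = 0.5+19 = 19.5, β = 0.5+21 = 21.5.
Posterior mean = α/(α+β) = 19.5/41 = 0.476.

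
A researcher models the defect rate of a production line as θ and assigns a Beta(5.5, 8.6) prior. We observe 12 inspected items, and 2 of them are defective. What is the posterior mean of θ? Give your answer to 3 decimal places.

Posterior mean ≈ 0.287

The binomial likelihood is conjugate to the Beta prior: with 2 successes and 10 failures, the posterior is Beta(5.5+2, 8.6+10) = Beta(7.5, 18.6).
Posterior mean = α/(α+β) = 7.5/26.1 = 0.287.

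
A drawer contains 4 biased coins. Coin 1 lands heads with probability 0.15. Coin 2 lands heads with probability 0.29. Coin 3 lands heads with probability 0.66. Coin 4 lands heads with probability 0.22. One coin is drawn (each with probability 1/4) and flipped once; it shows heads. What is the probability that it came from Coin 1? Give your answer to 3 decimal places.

P(heads|C1) = 0.15; P(heads|C2) = 0.29; P(heads|C3) = 0.66; P(heads|C4) = 0.22.
Prior × likelihood for each source: 0.25·0.15=0.03750, 0.25·0.29=0.07250, 0.25·0.66=0.1650, 0.25·0.22=0.05500. Summing gives P(heads) = 0.33000.
P(Coin 1 | heads) = 0.03750 / 0.33000 = 0.114.

Posterior probability ≈ 0.114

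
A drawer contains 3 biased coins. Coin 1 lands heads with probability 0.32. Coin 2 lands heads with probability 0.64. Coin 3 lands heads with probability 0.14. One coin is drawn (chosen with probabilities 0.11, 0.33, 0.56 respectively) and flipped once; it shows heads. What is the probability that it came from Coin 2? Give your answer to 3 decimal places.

Posterior probability ≈ 0.650

P(heads|C1) = 0.32; P(heads|C2) = 0.64; P(heads|C3) = 0.14.
Prior × likelihood for each source: 0.11·0.32=0.03520, 0.33·0.64=0.2112, 0.56·0.14=0.07840. Summing gives P(heads) = 0.32480.
P(Coin 2 | heads) = 0.2112 / 0.32480 = 0.650.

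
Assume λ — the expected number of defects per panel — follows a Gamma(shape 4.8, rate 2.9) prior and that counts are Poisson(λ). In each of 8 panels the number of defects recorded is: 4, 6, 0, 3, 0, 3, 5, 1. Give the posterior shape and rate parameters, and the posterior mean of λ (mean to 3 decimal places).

Posterior: Gamma(shape=26.8, rate=10.9); mean ≈ 2.459

The Poisson likelihood adds the total count to the shape and the number of exposure periods to the rate. Here ∑xᵢ = 22 and n = 8, so shape 4.8→26.8 and rate 2.9→10.9.
E[λ | data] = 26.8/10.9 = 2.459.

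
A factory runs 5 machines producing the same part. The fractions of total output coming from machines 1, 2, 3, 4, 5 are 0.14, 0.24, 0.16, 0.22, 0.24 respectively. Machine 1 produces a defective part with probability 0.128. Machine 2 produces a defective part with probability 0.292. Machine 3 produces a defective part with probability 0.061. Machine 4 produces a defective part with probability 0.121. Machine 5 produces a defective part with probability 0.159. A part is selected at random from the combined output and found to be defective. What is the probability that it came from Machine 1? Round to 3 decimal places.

Posterior probability ≈ 0.110

P(defective|M1) = 0.128; P(defective|M2) = 0.292; P(defective|M3) = 0.061; P(defective|M4) = 0.121; P(defective|M5) = 0.159.
Prior × likelihood for each source: 0.14·0.128=0.01792, 0.24·0.292=0.07008, 0.16·0.061=0.009760, 0.22·0.121=0.02662, 0.24·0.159=0.03816. Summing gives P(defective) = 0.16254.
P(Machine 1 | defective) = 0.01792 / 0.16254 = 0.110.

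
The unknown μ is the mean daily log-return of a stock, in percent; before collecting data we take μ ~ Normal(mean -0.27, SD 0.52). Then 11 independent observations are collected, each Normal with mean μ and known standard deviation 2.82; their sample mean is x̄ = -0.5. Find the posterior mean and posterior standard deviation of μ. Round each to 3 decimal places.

With known σ, the Normal prior is conjugate. Weight on the data is w = (n/σ²)/(n/σ² + 1/τ₀²) = 1.38323/(1.38323+3.69822) = 0.27221.
Posterior mean = w·x̄ + (1−w)·μ₀ = 0.27221·-0.5 + 0.72779·-0.27 = -0.333. Posterior variance = 1/(1.38323+3.69822) = 0.196794, so SD = 0.444.

Posterior mean ≈ -0.333; posterior SD ≈ 0.444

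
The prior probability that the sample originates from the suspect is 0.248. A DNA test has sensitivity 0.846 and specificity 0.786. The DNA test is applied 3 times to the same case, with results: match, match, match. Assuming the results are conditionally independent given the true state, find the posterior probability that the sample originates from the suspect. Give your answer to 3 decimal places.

Posterior P(H) ≈ 0.953

With H the event that the sample originates from the suspect, the joint likelihood of the observed sequence is P(data|H) = 0.846·0.846·0.846 = 0.60550 and P(data|¬H) = 0.214·0.214·0.214 = 0.0098003.
Bayes: P(H|data) = 0.248·0.60550 / (0.248·0.60550 + 0.752·0.0098003) = 0.15016/0.15753 = 0.9532.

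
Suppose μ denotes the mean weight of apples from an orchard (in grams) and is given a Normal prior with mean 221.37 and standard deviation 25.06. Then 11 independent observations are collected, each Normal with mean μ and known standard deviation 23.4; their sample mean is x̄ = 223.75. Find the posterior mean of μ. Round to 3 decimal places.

With known σ, the Normal prior is conjugate. Weight on the data is w = (n/σ²)/(n/σ² + 1/τ₀²) = 0.0200891/(0.0200891+0.00159235) = 0.92656.
Posterior mean = w·x̄ + (1−w)·μ₀ = 0.92656·223.75 + 0.073443·221.37 = 223.575.

Posterior mean ≈ 223.575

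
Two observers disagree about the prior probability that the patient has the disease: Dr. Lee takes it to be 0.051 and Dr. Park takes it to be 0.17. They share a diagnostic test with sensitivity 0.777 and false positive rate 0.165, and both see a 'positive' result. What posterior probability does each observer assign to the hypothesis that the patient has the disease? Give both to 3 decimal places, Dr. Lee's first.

The likelihood ratio for a 'positive' result is 0.777/0.165 = 4.7091.
Dr. Lee: prior odds 0.051/0.949 = 0.053741; posterior odds 0.25307; posterior probability 0.202.
Dr. Park: prior odds 0.17/0.83 = 0.20482; posterior odds 0.96451; posterior probability 0.491.

Dr. Lee: 0.202; Dr. Park: 0.491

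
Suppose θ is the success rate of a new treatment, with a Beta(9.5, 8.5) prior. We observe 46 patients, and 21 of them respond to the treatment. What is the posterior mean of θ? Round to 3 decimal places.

The binomial likelihood is conjugate to the Beta prior: with 21 successes and 25 failures, the posterior is Beta(9.5+21, 8.5+25) = Beta(30.5, 33.5).
E[θ | data] = 30.5/(30.5+33.5) = 0.477.

Posterior mean ≈ 0.477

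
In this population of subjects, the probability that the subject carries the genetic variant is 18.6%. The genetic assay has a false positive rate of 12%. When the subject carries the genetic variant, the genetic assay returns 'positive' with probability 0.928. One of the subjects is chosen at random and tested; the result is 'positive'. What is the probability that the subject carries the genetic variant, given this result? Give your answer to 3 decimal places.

Write H for 'the subject carries the genetic variant'. Prior odds H:¬H = 0.186/0.814 = 0.22850. For the 'positive' outcome, the likelihood ratio is 0.928/0.12 = 7.7333.
Posterior odds = 0.22850 × 7.7333 = 1.7671, so P(H|E) = 1.7671/(1+1.7671) = 0.639.

P(H | E) ≈ 0.639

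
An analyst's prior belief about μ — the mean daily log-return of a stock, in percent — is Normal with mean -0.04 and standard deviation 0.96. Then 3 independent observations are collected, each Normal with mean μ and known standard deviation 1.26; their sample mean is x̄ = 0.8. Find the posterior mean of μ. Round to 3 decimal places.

Posterior mean ≈ 0.494

With known σ, the Normal prior is conjugate. Weight on the data is w = (n/σ²)/(n/σ² + 1/τ₀²) = 1.88964/(1.88964+1.08507) = 0.63524.
Posterior mean = w·x̄ + (1−w)·μ₀ = 0.63524·0.8 + 0.36476·-0.04 = 0.494.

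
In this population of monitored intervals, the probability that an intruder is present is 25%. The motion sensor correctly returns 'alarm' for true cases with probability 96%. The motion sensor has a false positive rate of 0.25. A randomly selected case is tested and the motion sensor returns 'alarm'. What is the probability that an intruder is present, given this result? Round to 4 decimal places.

P(H | E) ≈ 0.5614

Let H be the event that an intruder is present. P(H) = 0.25, so P(¬H) = 0.75. With E the 'alarm' result, P(E|H) = 0.96 and P(E|¬H) = 0.25.
P(E) = 0.96·0.25 + 0.25·0.75 = 0.24000 + 0.18750 = 0.42750.
By Bayes' theorem, P(H|E) = 0.24000 / 0.42750 = 0.5614.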